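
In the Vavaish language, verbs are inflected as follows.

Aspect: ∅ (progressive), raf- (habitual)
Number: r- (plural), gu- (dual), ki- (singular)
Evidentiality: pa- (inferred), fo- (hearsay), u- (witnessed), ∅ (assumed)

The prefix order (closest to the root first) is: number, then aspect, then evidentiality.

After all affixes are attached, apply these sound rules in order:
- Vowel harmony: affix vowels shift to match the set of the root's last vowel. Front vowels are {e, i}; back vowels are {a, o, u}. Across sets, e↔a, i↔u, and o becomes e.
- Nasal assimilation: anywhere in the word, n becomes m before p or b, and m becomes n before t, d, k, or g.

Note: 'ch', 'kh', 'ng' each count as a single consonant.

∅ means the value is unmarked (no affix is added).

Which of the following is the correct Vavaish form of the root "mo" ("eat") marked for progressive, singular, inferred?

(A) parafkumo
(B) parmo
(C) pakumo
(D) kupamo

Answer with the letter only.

C

Attach number singular ki- → kimo.
aspect = progressive: zero marking, form stays kimo.
Attach evidentiality inferred pa- → pakimo.
Apply vowel harmony: pakimo → pakumo.
Nasal assimilation: no change.
So the correct form is pakumo, option (C).
(A) parafkumo is wrong: it uses habitual instead of progressive for aspect.
(B) parmo is wrong: it uses plural instead of singular for number.
(D) kupamo is wrong: it has the affixes in the wrong order.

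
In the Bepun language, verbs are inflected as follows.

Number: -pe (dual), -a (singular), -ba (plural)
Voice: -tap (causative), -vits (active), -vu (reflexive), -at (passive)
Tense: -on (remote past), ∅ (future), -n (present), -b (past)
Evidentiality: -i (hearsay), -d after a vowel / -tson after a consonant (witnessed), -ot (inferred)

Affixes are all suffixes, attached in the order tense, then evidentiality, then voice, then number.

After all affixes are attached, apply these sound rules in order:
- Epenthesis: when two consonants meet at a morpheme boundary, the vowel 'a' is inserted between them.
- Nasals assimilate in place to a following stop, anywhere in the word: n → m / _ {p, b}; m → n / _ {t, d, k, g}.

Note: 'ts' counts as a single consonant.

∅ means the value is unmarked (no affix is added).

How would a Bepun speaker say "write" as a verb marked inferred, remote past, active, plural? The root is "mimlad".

mimladonotavitsaba

Attach tense remote past -on → mimladon.
Attach evidentiality inferred -ot → mimladonot.
Attach voice active -vits → mimladonotvits.
Attach number plural -ba → mimladonotvitsba.
Apply epenthesis: mimladonotvitsba → mimladonotavitsaba.
Nasal assimilation: no change.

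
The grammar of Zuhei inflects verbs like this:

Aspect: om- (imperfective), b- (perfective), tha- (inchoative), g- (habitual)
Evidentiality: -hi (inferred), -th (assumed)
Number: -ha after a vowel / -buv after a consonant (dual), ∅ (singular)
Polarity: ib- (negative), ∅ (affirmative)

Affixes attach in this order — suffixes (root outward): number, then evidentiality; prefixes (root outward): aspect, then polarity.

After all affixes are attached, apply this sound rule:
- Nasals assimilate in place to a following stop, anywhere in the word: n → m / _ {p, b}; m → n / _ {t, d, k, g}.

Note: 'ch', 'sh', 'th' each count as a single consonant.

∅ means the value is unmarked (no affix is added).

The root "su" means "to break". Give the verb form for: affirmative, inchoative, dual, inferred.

thasuhahi

Attach aspect inchoative tha- → thasu.
Attach number dual -ha (after vowel 'u') → thasuha.
polarity = affirmative: zero marking, form stays thasuha.
Attach evidentiality inferred -hi → thasuhahi.
Nasal assimilation: no change.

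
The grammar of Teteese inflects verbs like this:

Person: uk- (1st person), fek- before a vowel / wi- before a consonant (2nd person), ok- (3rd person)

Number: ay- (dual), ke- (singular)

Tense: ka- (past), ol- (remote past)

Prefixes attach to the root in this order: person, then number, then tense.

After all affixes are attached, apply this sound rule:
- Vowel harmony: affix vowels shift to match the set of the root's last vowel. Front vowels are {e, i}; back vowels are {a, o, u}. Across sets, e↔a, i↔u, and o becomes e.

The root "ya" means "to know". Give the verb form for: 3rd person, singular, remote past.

olkaokya

Attach person 3rd person ok- → okya.
Attach number singular ke- → keokya.
Attach tense remote past ol- → olkeokya.
Apply vowel harmony: olkeokya → olkaokya.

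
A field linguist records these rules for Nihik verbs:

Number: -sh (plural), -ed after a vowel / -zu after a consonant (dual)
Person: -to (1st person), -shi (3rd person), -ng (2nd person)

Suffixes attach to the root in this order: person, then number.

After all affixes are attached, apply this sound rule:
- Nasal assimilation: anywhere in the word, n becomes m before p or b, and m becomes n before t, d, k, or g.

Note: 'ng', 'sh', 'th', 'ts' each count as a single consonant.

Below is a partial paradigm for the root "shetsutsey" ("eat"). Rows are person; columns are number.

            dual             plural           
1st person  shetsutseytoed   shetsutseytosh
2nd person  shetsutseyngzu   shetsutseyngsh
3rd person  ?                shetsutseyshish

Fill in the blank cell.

shetsutseyshied

Attach person 3rd person -shi → shetsutseyshi.
Attach number dual -ed (after vowel 'i') → shetsutseyshied.
Nasal assimilation: no change.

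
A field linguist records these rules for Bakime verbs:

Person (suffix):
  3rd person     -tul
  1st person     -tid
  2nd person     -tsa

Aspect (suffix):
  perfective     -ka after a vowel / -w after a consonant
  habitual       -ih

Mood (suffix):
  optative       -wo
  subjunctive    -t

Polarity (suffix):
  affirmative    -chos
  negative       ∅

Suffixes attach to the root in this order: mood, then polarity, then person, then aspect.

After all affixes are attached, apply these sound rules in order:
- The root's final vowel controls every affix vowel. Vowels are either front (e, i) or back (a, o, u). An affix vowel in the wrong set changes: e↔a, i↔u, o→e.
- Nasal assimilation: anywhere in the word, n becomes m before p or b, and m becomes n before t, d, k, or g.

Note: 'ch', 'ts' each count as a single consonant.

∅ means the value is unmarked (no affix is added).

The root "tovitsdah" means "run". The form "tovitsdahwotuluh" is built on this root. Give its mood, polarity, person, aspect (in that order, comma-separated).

optative, negative, 3rd person, habitual

Segment: tovitsdah-wo-tul-ih.
mood: -wo → optative.
polarity: ∅ → negative.
person: -tul → 3rd person.
aspect: -ih → habitual.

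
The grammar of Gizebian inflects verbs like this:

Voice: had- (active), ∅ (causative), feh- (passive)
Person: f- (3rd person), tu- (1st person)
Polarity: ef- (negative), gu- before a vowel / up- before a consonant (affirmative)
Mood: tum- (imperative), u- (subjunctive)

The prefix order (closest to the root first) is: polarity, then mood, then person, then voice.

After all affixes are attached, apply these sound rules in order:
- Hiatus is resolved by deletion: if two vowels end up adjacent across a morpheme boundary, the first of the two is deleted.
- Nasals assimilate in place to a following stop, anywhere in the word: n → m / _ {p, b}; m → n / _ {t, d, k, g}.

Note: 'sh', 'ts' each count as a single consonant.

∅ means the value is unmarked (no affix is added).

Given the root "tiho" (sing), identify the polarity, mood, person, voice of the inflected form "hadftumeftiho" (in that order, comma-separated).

negative, imperative, 3rd person, active

Segment: had-f-tum-ef-tiho.
polarity: ef- → negative.
mood: tum- → imperative.
person: f- → 3rd person.
voice: had- → active.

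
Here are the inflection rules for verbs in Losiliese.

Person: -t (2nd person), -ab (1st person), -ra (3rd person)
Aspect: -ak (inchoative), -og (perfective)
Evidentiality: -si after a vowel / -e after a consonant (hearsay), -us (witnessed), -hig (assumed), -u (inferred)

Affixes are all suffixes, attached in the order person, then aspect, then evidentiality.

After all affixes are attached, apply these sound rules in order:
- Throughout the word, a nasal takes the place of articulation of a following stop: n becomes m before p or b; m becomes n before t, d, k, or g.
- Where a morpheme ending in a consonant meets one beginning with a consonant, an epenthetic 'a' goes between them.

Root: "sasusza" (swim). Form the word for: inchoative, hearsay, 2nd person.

Attach person 2nd person -t → sasuszat.
Attach aspect inchoative -ak → sasuszatak.
Attach evidentiality hearsay -e (after consonant 'k') → sasuszatake.
Nasal assimilation: no change.
Epenthesis: no change.

sasuszatake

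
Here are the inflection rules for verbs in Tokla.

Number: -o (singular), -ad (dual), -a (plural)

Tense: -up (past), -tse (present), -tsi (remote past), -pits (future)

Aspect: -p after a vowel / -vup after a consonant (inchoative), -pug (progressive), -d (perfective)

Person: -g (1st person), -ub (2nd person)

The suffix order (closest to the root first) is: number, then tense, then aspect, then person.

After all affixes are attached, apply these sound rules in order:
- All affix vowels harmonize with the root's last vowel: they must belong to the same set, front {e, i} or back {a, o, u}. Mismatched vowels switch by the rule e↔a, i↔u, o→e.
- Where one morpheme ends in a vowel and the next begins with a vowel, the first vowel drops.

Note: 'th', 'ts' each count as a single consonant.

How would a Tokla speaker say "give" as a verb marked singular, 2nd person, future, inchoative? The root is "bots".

botsoputsvupub

Attach number singular -o → botso.
Attach tense future -pits → botsopits.
Attach aspect inchoative -vup (after consonant 'ts') → botsopitsvup.
Attach person 2nd person -ub → botsopitsvupub.
Apply vowel harmony: botsopitsvupub → botsoputsvupub.
Vowel deletion: no change.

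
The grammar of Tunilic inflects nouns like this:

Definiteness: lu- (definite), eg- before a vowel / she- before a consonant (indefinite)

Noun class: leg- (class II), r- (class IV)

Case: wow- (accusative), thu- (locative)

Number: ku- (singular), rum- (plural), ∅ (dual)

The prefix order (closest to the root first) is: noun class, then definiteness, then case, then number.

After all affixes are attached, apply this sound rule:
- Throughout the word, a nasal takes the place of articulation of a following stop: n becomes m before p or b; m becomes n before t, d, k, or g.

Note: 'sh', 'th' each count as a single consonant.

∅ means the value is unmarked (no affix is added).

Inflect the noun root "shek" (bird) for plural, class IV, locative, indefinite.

Attach noun class class IV r- → rshek.
Attach definiteness indefinite she- (before consonant 'r') → shershek.
Attach case locative thu- → thushershek.
Attach number plural rum- → rumthushershek.
Nasal assimilation: no change.

rumthushershek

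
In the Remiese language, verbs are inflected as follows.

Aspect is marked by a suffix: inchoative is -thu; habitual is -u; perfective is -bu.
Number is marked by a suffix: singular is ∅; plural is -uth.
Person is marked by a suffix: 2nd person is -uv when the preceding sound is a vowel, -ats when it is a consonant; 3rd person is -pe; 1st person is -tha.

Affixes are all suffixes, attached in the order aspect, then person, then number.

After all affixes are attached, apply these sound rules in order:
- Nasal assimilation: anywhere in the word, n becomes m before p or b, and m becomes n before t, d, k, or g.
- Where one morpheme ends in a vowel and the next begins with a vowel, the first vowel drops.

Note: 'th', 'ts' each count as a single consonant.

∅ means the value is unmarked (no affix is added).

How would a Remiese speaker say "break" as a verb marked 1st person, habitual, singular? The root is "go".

gutha

Attach aspect habitual -u → gou.
Attach person 1st person -tha → goutha.
number = singular: zero marking, form stays goutha.
Nasal assimilation: no change.
Apply vowel deletion: goutha → gutha.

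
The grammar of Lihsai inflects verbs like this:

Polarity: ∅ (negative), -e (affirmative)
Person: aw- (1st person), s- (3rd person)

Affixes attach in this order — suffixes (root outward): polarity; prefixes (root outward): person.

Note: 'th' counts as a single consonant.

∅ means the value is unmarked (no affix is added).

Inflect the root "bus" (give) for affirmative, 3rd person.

sbuse

Attach person 3rd person s- → sbus.
Attach polarity affirmative -e → sbuse.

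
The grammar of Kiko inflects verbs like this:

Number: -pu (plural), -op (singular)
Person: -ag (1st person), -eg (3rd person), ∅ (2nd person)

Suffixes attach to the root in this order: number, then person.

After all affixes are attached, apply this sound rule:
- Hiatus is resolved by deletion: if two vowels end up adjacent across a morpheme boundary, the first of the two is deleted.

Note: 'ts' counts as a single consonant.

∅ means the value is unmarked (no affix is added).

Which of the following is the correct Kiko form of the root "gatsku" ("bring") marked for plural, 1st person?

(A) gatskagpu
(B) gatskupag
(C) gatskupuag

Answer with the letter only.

B

Attach number plural -pu → gatskupu.
Attach person 1st person -ag → gatskupuag.
Apply vowel deletion: gatskupuag → gatskupag.
So the correct form is gatskupag, option (B).
(A) gatskagpu is wrong: it has the affixes in the wrong order.
(C) gatskupuag is wrong: it fails to apply the sound rule(s).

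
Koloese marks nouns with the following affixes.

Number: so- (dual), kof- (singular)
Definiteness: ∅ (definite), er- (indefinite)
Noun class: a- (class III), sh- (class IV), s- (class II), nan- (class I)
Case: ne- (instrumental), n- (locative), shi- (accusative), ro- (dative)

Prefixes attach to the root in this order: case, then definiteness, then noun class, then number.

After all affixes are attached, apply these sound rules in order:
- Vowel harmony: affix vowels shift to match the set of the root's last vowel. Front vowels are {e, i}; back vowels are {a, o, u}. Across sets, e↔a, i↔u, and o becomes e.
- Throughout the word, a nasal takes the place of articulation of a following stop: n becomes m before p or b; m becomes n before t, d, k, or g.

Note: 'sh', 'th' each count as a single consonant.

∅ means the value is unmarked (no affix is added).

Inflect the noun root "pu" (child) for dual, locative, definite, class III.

soampu

Attach case locative n- → npu.
definiteness = definite: zero marking, form stays npu.
Attach noun class class III a- → anpu.
Attach number dual so- → soanpu.
Vowel harmony: no change.
Apply nasal assimilation: soanpu → soampu.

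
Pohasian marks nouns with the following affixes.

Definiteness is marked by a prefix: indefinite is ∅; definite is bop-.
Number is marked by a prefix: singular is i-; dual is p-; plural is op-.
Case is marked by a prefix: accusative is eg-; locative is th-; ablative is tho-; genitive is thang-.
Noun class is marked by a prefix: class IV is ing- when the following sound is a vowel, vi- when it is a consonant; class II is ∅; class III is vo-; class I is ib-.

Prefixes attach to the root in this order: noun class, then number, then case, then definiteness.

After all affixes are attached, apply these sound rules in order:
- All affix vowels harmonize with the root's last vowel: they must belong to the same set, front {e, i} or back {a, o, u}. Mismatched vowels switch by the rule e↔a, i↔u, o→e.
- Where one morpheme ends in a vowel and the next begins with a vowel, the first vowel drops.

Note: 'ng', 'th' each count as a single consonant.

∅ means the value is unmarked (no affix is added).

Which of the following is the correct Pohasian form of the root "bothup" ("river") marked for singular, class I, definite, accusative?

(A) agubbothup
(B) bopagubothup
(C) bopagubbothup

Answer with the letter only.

C

Attach noun class class I ib- → ibbothup.
Attach number singular i- → iibbothup.
Attach case accusative eg- → egiibbothup.
Attach definiteness definite bop- → bopegiibbothup.
Apply vowel harmony: bopegiibbothup → bopaguubbothup.
Apply vowel deletion: bopaguubbothup → bopagubbothup.
So the correct form is bopagubbothup, option (C).
(B) bopagubothup is wrong: it uses class II instead of class I for noun class.
(A) agubbothup is wrong: it uses indefinite instead of definite for definiteness.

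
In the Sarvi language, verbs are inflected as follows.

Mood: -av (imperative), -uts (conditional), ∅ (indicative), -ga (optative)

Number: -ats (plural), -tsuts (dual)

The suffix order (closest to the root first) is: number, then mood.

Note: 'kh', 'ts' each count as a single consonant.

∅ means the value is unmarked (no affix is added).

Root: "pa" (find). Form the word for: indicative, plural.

Attach number plural -ats → paats.
mood = indicative: zero marking, form stays paats.

paats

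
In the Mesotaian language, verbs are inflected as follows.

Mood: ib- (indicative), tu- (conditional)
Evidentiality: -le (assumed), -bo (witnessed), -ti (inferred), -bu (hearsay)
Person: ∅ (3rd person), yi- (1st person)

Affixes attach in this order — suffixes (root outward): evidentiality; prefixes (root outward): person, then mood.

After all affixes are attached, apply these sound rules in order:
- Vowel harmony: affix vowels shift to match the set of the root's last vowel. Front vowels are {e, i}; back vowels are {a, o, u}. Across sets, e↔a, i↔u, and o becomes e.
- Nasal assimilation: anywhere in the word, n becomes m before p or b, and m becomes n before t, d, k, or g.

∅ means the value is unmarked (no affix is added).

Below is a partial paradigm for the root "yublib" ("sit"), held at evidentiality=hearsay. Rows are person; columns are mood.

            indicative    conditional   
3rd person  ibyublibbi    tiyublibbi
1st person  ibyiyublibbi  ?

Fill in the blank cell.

tiyiyublibbi

Attach evidentiality hearsay -bu → yublibbu.
Attach person 1st person yi- → yiyublibbu.
Attach mood conditional tu- → tuyiyublibbu.
Apply vowel harmony: tuyiyublibbu → tiyiyublibbi.
Nasal assimilation: no change.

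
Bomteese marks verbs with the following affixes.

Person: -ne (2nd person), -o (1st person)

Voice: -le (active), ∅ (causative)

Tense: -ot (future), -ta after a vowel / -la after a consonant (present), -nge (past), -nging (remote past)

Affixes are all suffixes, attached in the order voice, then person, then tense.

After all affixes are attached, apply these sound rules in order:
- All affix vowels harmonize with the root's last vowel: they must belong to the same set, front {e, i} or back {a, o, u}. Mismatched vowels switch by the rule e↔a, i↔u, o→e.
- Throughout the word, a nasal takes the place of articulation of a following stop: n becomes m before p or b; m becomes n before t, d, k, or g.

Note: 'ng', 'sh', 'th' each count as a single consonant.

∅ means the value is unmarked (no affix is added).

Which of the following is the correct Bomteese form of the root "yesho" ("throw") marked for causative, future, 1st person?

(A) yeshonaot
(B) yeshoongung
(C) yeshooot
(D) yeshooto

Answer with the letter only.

C

voice = causative: zero marking, form stays yesho.
Attach person 1st person -o → yeshoo.
Attach tense future -ot → yeshooot.
Vowel harmony: no change.
Nasal assimilation: no change.
So the correct form is yeshooot, option (C).
(B) yeshoongung is wrong: it uses remote past instead of future for tense.
(A) yeshonaot is wrong: it uses 2nd person instead of 1st person for person.
(D) yeshooto is wrong: it has the affixes in the wrong order.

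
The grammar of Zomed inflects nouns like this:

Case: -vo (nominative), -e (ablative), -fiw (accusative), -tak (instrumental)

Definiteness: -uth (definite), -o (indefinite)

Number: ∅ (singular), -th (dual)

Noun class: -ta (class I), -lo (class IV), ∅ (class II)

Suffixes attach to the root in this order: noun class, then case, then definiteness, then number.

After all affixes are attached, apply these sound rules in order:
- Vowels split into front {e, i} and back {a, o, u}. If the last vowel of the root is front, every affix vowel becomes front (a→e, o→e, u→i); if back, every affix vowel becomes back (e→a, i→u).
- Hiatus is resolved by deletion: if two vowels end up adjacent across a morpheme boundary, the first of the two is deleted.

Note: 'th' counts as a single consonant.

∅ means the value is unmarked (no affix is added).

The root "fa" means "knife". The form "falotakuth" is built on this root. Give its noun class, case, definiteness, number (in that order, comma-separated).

Segment: fa-lo-tak-uth.
noun class: -lo → class IV.
case: -tak → instrumental.
definiteness: -uth → definite.
number: ∅ → singular.

class IV, instrumental, definite, singular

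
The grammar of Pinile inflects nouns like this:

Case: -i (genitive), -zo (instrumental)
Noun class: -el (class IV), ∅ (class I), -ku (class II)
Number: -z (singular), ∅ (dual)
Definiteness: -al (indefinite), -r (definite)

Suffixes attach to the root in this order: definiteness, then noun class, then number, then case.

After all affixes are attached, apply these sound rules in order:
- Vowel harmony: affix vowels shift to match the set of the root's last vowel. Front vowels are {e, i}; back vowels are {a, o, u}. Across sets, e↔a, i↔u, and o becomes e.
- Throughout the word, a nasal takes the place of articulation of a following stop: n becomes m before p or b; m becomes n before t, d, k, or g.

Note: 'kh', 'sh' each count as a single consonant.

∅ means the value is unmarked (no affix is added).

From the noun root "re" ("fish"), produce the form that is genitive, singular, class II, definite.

Attach definiteness definite -r → rer.
Attach noun class class II -ku → rerku.
Attach number singular -z → rerkuz.
Attach case genitive -i → rerkuzi.
Apply vowel harmony: rerkuzi → rerkizi.
Nasal assimilation: no change.

rerkizi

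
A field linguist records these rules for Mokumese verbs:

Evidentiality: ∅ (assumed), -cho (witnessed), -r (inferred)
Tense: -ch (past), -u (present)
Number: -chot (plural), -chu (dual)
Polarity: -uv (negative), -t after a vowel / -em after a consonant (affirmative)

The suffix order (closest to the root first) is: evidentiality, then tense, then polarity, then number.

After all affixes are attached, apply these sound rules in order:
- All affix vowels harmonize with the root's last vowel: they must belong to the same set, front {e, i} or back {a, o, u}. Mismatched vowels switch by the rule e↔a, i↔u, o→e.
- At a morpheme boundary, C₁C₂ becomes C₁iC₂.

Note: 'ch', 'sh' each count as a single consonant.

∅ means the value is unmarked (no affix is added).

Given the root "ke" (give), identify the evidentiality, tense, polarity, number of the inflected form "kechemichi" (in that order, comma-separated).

assumed, past, affirmative, dual

Segment: ke-ch-em-chu.
evidentiality: ∅ → assumed.
tense: -ch → past.
polarity: -t/em → affirmative.
number: -chu → dual.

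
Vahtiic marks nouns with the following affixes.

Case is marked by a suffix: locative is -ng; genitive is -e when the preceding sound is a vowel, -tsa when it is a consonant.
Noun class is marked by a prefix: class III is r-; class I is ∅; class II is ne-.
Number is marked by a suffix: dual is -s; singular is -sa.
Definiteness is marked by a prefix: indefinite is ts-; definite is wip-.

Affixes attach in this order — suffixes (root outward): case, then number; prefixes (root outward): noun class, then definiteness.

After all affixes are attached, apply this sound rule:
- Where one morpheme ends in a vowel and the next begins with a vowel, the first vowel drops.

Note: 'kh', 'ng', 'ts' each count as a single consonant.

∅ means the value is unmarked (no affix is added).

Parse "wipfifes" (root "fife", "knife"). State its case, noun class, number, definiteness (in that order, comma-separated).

Segment: wip-fife-e-s.
case: -e/tsa → genitive.
noun class: ∅ → class I.
number: -s → dual.
definiteness: wip- → definite.

genitive, class I, dual, definite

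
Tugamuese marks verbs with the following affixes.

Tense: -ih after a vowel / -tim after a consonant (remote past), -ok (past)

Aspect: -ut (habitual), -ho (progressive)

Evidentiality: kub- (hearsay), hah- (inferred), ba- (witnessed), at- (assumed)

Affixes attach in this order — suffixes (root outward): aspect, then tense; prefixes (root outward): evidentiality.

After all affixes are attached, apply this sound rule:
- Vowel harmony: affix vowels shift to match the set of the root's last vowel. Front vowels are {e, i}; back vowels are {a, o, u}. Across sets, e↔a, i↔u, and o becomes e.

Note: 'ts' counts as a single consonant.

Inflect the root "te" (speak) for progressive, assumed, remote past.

etteheih

Attach aspect progressive -ho → teho.
Attach evidentiality assumed at- → atteho.
Attach tense remote past -ih (after vowel 'o') → attehoih.
Apply vowel harmony: attehoih → etteheih.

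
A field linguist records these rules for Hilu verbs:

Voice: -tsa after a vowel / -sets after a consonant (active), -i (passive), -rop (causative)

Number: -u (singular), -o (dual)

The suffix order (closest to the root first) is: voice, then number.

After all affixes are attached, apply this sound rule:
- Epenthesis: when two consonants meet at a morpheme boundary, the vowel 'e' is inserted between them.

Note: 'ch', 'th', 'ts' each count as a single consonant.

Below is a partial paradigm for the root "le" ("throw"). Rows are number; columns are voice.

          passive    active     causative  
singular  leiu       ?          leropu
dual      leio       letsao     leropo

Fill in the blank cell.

Attach voice active -tsa (after vowel 'e') → letsa.
Attach number singular -u → letsau.
Epenthesis: no change.

letsau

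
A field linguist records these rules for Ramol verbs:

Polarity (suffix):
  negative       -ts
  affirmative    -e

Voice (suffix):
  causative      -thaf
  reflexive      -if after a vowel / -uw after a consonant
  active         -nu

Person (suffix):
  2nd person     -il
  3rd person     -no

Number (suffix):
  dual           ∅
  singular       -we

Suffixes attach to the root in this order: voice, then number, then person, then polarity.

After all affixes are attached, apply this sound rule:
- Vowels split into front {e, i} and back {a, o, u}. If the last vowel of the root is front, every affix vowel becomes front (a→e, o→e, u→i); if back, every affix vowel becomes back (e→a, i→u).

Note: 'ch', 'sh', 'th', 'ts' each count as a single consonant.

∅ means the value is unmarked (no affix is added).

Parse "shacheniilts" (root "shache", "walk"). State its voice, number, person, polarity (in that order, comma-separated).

Segment: shache-nu-il-ts.
voice: -nu → active.
number: ∅ → dual.
person: -il → 2nd person.
polarity: -ts → negative.

active, dual, 2nd person, negative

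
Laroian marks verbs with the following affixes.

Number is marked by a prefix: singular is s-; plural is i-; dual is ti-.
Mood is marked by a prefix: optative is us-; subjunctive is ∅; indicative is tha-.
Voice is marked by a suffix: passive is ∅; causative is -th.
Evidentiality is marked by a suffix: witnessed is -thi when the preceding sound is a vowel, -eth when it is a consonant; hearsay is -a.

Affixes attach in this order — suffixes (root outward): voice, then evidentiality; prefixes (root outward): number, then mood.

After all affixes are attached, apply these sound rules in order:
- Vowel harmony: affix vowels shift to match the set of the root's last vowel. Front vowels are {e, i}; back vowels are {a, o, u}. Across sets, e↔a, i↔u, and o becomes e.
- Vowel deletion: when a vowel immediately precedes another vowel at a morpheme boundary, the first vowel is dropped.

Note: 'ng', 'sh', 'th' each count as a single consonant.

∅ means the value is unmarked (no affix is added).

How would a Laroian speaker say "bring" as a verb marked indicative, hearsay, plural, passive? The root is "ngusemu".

voice = passive: zero marking, form stays ngusemu.
Attach evidentiality hearsay -a → ngusemua.
Attach number plural i- → ingusemua.
Attach mood indicative tha- → thaingusemua.
Apply vowel harmony: thaingusemua → thaungusemua.
Apply vowel deletion: thaungusemua → thungusema.

thungusema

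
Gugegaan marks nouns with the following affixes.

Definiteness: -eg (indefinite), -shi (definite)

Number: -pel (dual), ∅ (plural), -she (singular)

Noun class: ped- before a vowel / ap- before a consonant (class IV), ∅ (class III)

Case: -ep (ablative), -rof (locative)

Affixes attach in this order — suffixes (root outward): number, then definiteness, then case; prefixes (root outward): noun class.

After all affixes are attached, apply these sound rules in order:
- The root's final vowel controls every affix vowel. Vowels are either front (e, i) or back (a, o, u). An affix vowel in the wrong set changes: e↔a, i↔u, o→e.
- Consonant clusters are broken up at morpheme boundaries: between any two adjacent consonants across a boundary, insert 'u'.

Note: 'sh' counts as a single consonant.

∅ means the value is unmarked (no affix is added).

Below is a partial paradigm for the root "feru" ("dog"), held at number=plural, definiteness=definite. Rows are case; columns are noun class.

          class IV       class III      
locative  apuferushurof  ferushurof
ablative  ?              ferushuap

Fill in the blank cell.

apuferushuap

number = plural: zero marking, form stays feru.
Attach definiteness definite -shi → ferushi.
Attach noun class class IV ap- (before consonant 'f') → apferushi.
Attach case ablative -ep → apferushiep.
Apply vowel harmony: apferushiep → apferushuap.
Apply epenthesis: apferushuap → apuferushuap.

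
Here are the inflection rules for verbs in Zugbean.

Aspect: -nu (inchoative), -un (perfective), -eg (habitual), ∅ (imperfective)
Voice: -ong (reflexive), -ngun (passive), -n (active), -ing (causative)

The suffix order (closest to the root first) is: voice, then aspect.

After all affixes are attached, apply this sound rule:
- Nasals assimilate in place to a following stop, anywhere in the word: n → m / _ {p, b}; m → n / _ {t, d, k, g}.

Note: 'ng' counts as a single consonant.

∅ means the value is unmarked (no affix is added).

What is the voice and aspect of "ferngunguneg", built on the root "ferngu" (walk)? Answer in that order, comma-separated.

passive, habitual

Segment: ferngu-ngun-eg.
voice: -ngun → passive.
aspect: -eg → habitual.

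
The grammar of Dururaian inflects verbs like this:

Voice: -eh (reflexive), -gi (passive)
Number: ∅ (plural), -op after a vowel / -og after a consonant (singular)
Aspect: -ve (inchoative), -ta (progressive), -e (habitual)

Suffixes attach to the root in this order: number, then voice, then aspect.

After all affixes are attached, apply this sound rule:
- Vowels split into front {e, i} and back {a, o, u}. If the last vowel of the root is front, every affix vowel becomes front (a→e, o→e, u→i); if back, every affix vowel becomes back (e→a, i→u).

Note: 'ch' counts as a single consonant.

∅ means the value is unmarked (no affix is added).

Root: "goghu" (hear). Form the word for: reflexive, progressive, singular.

Attach number singular -op (after vowel 'u') → goghuop.
Attach voice reflexive -eh → goghuopeh.
Attach aspect progressive -ta → goghuopehta.
Apply vowel harmony: goghuopehta → goghuopahta.

goghuopahta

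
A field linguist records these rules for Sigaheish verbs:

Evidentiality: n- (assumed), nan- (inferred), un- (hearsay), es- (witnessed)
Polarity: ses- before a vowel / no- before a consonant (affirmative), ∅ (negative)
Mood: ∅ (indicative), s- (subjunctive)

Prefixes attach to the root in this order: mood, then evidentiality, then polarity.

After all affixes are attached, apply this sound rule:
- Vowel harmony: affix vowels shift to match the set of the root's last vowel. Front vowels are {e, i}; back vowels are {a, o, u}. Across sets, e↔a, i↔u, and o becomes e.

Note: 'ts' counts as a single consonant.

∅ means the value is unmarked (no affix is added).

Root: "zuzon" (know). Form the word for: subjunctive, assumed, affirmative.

Attach mood subjunctive s- → szuzon.
Attach evidentiality assumed n- → nszuzon.
Attach polarity affirmative no- (before consonant 'n') → nonszuzon.
Vowel harmony: no change.

nonszuzon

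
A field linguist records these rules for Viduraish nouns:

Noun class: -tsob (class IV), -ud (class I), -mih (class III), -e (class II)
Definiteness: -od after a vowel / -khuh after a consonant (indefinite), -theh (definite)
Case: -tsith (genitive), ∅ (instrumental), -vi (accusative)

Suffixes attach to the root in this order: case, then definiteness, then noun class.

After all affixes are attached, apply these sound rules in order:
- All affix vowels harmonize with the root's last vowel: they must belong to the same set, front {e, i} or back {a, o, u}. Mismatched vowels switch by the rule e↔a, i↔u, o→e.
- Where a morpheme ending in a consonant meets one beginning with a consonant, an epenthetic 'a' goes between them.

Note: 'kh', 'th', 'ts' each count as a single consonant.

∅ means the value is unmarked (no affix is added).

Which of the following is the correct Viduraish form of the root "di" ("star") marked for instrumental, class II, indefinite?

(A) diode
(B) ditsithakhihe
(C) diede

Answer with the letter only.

C

case = instrumental: zero marking, form stays di.
Attach definiteness indefinite -od (after vowel 'i') → diod.
Attach noun class class II -e → diode.
Apply vowel harmony: diode → diede.
Epenthesis: no change.
So the correct form is diede, option (C).
(B) ditsithakhihe is wrong: it uses genitive instead of instrumental for case.
(A) diode is wrong: it fails to apply the sound rule(s).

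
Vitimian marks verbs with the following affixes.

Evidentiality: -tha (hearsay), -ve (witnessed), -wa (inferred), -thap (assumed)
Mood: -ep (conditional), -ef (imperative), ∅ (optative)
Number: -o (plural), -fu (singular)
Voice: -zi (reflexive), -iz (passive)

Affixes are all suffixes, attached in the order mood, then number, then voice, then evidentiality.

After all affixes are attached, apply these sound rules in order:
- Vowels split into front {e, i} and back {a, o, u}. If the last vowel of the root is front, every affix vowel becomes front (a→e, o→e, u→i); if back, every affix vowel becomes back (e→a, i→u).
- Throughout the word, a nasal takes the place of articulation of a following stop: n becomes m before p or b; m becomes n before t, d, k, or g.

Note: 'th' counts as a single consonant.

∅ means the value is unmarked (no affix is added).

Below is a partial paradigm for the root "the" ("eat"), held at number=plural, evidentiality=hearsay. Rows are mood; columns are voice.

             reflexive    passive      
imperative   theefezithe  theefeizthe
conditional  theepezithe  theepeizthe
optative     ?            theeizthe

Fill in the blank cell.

theezithe

mood = optative: zero marking, form stays the.
Attach number plural -o → theo.
Attach voice reflexive -zi → theozi.
Attach evidentiality hearsay -tha → theozitha.
Apply vowel harmony: theozitha → theezithe.
Nasal assimilation: no change.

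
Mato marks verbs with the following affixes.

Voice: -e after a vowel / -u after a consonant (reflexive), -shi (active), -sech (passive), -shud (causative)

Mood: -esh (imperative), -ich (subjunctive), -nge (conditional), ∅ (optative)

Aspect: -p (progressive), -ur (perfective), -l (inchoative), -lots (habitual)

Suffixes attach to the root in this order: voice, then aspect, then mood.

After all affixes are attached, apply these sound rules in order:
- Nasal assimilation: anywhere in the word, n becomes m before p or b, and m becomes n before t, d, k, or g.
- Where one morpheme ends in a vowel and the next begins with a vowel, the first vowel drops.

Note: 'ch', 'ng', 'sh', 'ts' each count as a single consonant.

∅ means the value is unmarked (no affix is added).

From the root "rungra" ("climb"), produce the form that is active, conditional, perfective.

rungrashurnge

Attach voice active -shi → rungrashi.
Attach aspect perfective -ur → rungrashiur.
Attach mood conditional -nge → rungrashiurnge.
Nasal assimilation: no change.
Apply vowel deletion: rungrashiurnge → rungrashurnge.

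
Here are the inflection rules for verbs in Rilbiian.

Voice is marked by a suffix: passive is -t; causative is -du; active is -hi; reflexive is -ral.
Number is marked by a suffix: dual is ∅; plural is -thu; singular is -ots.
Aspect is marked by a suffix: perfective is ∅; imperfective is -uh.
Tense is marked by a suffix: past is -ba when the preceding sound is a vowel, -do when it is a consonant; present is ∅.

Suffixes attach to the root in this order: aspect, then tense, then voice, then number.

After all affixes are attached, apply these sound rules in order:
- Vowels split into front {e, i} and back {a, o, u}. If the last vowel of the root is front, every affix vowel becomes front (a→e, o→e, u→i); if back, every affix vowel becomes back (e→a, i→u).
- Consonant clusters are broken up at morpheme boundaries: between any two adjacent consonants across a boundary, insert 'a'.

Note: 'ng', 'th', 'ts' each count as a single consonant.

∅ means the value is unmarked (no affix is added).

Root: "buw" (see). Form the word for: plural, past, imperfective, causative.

buwuhadoduthu

Attach aspect imperfective -uh → buwuh.
Attach tense past -do (after consonant 'h') → buwuhdo.
Attach voice causative -du → buwuhdodu.
Attach number plural -thu → buwuhdoduthu.
Vowel harmony: no change.
Apply epenthesis: buwuhdoduthu → buwuhadoduthu.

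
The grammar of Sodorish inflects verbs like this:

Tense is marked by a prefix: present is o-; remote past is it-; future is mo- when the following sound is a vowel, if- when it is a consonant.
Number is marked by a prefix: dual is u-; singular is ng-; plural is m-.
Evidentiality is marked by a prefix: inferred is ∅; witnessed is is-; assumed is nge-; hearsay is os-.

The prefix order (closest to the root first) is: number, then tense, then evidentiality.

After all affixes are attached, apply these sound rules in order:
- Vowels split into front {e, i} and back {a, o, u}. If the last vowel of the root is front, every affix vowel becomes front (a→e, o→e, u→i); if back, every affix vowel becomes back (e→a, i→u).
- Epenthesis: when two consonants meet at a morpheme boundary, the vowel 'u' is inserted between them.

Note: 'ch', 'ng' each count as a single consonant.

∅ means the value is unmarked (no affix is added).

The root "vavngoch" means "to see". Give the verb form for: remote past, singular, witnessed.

Attach number singular ng- → ngvavngoch.
Attach tense remote past it- → itngvavngoch.
Attach evidentiality witnessed is- → isitngvavngoch.
Apply vowel harmony: isitngvavngoch → usutngvavngoch.
Apply epenthesis: usutngvavngoch → usutunguvavngoch.

usutunguvavngoch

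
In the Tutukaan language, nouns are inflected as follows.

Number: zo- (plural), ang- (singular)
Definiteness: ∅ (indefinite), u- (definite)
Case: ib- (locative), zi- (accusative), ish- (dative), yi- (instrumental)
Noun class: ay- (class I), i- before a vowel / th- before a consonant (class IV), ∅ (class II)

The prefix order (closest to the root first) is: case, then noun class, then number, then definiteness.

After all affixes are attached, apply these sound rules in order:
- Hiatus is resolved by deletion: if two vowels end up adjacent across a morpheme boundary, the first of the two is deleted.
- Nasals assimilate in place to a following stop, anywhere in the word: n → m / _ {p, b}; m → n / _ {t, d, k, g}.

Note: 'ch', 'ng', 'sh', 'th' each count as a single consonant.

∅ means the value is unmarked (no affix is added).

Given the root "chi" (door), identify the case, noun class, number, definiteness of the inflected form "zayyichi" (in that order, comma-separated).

Segment: zo-ay-yi-chi.
case: yi- → instrumental.
noun class: ay- → class I.
number: zo- → plural.
definiteness: ∅ → indefinite.

instrumental, class I, plural, indefinite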